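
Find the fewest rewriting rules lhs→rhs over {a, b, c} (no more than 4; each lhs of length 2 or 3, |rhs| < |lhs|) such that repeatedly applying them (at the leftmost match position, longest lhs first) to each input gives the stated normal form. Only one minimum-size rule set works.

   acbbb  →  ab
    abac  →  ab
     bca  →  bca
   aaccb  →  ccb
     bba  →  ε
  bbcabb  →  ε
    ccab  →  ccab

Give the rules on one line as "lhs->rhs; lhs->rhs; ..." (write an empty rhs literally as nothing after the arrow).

aa->; ac->; bb->a

  | acbbb => bbb => ab
  | abac => ab
  | bca
  | aaccb => ccb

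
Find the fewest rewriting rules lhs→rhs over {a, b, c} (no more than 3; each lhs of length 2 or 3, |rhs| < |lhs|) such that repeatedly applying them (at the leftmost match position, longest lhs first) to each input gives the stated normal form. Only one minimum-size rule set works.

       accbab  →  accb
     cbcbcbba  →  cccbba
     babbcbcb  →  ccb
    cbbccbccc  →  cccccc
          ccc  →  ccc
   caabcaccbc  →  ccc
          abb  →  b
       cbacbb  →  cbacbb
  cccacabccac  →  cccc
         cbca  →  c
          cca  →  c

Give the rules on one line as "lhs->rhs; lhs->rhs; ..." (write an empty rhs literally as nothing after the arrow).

ab->; bc->c; ca->

  | accbab => accb
  | cbcbcbba => ccbcbba => cccbba
  | babbcbcb => bbcbcb => bcbcb => cbcb => ccb
  | cbbccbccc => cbccbccc => cccbccc => cccccc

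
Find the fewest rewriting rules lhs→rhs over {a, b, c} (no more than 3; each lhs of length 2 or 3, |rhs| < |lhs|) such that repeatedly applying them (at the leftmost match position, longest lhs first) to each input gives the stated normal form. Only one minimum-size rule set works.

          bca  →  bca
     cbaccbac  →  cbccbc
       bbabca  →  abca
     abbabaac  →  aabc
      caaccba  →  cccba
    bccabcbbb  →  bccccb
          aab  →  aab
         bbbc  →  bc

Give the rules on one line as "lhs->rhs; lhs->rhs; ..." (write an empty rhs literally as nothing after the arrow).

ac->c; bb->; cab->cc

  | bca
  | cbaccbac => cbccbac => cbccbc
  | bbabca => abca
  | abbabaac => aabaac => aabac => aabc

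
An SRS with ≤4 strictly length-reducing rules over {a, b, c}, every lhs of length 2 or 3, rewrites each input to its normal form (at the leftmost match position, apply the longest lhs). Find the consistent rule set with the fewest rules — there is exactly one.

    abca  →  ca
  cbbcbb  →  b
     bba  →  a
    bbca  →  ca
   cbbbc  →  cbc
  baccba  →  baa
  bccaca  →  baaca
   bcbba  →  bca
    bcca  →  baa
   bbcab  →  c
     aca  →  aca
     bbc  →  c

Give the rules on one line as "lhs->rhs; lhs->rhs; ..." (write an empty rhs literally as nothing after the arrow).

  | abca => ca
  | cbbcbb => ccbb => abb => b
  | bba => a
  | bbca => ca

ab->; bb->; cc->a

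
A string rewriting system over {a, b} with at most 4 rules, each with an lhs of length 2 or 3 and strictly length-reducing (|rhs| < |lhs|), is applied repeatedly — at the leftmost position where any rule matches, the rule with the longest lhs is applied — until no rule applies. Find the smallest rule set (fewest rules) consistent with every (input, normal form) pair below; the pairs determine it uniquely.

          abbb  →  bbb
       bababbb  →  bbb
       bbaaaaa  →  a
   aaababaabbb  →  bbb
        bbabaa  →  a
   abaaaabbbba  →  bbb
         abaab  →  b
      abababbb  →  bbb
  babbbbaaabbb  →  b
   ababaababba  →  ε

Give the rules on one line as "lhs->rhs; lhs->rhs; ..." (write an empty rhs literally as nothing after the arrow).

ab->b; ba->; baa->; bab->a

  | abbb => bbb
  | bababbb => aabbb => abbb => bbb
  | bbaaaaa => baaa => a
  | aaababaabbb => aababaabbb => ababaabbb => babaabbb => aaabbb => aabbb => abbb => bbb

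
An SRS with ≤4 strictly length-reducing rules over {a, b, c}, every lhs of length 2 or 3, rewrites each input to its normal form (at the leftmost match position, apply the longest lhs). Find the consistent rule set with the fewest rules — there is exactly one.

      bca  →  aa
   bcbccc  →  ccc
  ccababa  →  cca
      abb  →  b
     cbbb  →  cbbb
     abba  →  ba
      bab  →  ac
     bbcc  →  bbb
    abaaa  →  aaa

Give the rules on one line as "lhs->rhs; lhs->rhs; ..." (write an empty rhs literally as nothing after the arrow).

  | bca => aa
  | bcbccc => abccc => ccc
  | ccababa => ccaba => cca
  | abb => b

ab->; bab->ac; bc->a; bcc->bb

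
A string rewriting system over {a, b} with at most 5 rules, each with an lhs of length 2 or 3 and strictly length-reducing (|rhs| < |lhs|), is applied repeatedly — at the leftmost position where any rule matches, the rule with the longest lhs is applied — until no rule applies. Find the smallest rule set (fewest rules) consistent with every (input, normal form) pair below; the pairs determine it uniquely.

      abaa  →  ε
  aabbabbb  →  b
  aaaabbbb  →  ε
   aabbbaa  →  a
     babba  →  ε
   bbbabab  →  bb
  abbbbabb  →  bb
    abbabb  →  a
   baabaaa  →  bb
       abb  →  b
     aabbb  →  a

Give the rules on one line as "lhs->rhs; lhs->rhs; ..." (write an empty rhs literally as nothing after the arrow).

  | abaa => aa => ε
  | aabbabbb => bbabbb => bbbbb => abb => b
  | aaaabbbb => aabbbb => bbbb => ab => ε
  | aabbbaa => bbbaa => aaa => a

aa->; ab->; ba->b; bbb->a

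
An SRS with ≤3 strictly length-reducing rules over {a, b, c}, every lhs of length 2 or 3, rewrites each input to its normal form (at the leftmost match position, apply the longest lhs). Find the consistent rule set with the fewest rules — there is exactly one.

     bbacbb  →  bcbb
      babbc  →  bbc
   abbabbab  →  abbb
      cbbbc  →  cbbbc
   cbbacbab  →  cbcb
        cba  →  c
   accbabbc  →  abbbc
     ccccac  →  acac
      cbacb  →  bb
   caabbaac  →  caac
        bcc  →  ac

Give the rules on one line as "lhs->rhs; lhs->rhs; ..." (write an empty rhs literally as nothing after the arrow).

  | bbacbb => bcbb
  | babbc => bbc
  | abbabbab => abbbab => abbb
  | cbbbc

ba->; bcc->ac; cc->b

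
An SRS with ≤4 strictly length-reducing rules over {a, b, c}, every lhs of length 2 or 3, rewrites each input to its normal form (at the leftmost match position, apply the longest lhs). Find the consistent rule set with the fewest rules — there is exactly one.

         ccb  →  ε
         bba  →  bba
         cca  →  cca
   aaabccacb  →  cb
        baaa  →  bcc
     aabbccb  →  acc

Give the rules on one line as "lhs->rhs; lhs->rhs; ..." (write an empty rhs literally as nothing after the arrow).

  | ccb => ε
  | bba
  | cca
  | aaabccacb => ccbccacb => ccacb => cb

aaa->cc; abb->cc; cac->; ccb->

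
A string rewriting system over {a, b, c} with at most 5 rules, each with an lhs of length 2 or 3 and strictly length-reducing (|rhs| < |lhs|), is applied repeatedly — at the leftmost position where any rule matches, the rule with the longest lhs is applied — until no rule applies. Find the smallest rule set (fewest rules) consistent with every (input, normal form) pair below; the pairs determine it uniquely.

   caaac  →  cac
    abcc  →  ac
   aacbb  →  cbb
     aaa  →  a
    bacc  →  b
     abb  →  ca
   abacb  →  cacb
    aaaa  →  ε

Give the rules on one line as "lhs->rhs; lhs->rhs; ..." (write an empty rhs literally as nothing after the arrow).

  | caaac => cac
  | abcc => ccc => ac
  | aacbb => cbb
  | aaa => a

aa->; ab->c; abb->ca; cc->a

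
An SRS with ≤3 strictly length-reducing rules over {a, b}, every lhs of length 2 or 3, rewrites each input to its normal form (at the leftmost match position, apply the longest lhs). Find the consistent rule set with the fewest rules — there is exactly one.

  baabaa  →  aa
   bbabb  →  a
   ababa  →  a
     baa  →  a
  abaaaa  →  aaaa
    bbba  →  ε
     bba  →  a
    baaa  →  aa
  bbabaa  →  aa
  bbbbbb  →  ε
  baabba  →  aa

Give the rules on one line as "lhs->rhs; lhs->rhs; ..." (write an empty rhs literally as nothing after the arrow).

  | baabaa => abaa => aa
  | bbabb => abb => a
  | ababa => aba => a
  | baa => a

ba->; bb->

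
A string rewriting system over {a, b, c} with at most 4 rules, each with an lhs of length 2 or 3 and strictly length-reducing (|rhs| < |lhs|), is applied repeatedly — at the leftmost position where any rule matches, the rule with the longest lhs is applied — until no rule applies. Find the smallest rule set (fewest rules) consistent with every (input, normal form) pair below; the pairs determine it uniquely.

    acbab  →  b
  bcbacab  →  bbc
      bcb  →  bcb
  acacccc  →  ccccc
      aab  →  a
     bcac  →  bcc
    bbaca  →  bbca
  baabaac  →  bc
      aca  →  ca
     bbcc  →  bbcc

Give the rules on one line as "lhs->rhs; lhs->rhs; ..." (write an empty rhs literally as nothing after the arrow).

  | acbab => cbab => bab => b
  | bcbacab => bbacab => bbcab => bbc
  | bcb
  | acacccc => cacccc => ccccc

ab->; ac->c; cba->ba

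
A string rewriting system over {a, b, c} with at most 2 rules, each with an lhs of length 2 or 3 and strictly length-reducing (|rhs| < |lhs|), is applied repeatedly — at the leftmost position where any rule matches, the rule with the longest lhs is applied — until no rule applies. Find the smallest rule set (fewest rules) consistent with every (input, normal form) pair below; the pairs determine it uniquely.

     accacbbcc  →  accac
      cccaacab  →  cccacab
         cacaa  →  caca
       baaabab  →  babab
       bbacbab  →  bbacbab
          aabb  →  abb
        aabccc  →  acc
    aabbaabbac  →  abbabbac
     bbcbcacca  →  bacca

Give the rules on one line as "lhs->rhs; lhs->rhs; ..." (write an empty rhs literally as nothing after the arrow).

  | accacbbcc => accacbc => accac
  | cccaacab => cccacab
  | cacaa => caca
  | baaabab => baabab => babab

aa->a; bc->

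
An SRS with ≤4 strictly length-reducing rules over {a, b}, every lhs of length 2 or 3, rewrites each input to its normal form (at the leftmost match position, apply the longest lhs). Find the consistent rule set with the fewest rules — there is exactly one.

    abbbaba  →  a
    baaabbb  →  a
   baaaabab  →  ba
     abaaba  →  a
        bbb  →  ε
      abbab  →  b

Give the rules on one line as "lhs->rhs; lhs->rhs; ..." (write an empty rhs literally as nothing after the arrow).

aab->; ab->; bb->a

  | abbbaba => bbaba => aaba => a
  | baaabbb => babb => bb => a
  | baaaabab => baaab => ba
  | abaaba => aaba => a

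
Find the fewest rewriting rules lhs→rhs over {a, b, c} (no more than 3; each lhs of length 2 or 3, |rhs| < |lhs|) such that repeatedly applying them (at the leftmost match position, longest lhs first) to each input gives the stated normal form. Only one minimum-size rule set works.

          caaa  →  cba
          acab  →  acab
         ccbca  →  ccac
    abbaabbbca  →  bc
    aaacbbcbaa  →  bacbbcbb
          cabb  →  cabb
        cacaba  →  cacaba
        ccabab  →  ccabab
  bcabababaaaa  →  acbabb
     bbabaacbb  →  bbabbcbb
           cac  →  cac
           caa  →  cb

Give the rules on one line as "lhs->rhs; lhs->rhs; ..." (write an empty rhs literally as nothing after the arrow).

  | caaa => cba
  | acab
  | ccbca => ccac
  | abbaabbbca => abbbbbbca => aabbbca => bbbbca => abca => aac => bc

aa->b; bbb->a; bca->ac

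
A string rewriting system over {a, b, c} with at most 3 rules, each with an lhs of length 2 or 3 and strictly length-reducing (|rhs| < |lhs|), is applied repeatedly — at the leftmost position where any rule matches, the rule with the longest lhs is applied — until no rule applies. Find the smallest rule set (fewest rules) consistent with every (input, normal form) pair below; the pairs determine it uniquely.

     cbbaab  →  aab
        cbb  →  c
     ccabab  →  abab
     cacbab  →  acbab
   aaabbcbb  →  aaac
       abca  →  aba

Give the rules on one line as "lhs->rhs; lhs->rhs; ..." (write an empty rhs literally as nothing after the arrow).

bb->; ca->a

  | cbbaab => caab => aab
  | cbb => c
  | ccabab => cabab => abab
  | cacbab => acbab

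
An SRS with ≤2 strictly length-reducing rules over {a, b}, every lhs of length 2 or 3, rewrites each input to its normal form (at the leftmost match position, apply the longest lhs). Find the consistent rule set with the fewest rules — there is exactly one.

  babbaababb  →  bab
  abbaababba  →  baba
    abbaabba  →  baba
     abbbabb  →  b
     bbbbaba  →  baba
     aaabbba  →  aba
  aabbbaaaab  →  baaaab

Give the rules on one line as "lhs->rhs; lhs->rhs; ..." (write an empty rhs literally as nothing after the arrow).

abb->b; bb->b

  | babbaababb => bbaababb => baababb => baabb => bab
  | abbaababba => baababba => baabba => baba
  | abbaabba => baabba => baba
  | abbbabb => bbabb => babb => bb => b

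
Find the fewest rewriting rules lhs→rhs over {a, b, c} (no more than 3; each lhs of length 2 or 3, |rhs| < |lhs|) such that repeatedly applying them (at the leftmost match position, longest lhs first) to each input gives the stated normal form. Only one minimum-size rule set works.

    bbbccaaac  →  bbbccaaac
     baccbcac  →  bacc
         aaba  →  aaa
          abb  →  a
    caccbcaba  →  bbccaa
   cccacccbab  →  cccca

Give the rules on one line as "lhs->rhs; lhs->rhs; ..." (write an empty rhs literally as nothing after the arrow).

  | bbbccaaac
  | baccbcac => bacccac => baccbb => baccb => bacc
  | aaba => aaa
  | abb => ab => a

ab->a; cac->bb; cb->c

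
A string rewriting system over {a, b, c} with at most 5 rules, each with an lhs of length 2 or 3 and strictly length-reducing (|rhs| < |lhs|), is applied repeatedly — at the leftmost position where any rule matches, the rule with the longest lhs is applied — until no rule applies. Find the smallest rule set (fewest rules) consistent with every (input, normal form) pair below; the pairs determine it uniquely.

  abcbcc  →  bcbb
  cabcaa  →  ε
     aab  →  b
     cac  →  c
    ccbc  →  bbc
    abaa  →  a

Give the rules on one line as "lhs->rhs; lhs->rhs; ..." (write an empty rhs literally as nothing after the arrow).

  | abcbcc => bcbcc => bcbb
  | cabcaa => bcaa => ba => ε
  | aab => ab => b
  | cac => c

ab->b; ba->; ca->; cc->b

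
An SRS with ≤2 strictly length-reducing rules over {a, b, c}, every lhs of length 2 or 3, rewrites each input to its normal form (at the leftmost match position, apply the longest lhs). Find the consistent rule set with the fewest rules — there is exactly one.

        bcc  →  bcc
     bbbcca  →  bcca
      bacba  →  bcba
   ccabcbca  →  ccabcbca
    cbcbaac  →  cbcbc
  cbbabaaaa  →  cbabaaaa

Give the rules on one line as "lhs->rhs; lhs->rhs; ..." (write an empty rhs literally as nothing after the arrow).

  | bcc
  | bbbcca => bbcca => bcca
  | bacba => bcba
  | ccabcbca

ac->c; bb->b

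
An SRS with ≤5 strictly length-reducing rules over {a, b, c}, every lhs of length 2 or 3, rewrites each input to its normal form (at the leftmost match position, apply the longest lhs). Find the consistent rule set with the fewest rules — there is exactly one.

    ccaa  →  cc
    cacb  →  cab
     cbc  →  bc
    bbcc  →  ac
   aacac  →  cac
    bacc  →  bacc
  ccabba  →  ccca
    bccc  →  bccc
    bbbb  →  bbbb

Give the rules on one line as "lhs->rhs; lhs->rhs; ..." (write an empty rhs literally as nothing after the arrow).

  | ccaa => cc
  | cacb => cab
  | cbc => bc
  | bbcc => ac

aa->; abb->c; bbc->a; cb->b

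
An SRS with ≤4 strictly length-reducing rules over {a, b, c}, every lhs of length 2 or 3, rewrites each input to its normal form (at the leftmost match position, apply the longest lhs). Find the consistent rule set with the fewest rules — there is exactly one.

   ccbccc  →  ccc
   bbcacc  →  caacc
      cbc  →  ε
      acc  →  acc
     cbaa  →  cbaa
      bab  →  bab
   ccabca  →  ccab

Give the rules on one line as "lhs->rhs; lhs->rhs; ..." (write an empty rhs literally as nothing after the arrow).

  | ccbccc => ccc
  | bbcacc => caacc
  | cbc => ε
  | acc

bbc->ca; bca->b; cbc->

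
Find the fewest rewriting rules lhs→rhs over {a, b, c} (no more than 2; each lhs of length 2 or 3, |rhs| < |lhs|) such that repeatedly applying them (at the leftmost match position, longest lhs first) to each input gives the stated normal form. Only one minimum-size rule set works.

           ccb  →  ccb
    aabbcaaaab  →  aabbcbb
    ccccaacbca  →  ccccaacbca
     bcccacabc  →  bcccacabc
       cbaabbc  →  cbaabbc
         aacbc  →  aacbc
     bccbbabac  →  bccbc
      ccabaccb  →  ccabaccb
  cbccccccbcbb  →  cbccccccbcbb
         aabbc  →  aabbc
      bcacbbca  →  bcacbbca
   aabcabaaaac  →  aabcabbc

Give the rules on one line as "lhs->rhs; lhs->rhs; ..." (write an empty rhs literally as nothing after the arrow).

aaa->bb; bba->b

  | ccb
  | aabbcaaaab => aabbcbbab => aabbcbb
  | ccccaacbca
  | bcccacabc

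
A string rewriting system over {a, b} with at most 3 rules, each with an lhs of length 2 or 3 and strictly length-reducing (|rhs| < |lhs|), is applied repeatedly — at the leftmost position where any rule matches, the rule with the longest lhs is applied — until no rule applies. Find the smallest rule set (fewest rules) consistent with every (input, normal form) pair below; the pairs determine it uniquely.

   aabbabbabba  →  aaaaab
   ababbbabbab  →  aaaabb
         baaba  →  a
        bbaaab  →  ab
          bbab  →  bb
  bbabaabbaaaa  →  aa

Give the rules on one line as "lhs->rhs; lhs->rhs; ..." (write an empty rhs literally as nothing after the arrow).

  | aabbabbabba => aabbbabba => aaaaabba => aaaaab
  | ababbbabbab => abbbabbab => aaaabbab => aaaabb
  | baaba => aba => a
  | bbaaab => baab => ab

ba->; bbb->aa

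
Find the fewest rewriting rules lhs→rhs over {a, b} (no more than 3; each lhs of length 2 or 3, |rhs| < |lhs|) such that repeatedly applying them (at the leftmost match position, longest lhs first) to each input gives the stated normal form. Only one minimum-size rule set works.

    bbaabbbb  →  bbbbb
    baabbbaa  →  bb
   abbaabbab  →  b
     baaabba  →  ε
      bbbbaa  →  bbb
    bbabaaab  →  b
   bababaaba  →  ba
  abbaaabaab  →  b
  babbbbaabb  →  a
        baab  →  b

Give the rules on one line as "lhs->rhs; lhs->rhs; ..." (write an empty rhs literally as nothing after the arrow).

  | bbaabbbb => bbbbb
  | baabbbaa => bbbaa => bb
  | abbaabbab => abaabbab => aaabbab => abbab => abab => aab => b
  | baaabba => abba => aba => aa => ε

aa->; ab->a; baa->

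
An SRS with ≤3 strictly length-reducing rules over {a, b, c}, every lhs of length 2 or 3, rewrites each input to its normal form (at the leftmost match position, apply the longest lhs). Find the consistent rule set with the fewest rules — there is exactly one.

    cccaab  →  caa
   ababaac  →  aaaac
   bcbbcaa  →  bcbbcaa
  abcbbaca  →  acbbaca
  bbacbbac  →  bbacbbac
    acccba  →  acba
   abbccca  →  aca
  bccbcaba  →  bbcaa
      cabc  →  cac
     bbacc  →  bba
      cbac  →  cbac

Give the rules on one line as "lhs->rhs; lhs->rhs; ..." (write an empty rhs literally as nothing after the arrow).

  | cccaab => caab => caa
  | ababaac => aabaac => aaaac
  | bcbbcaa
  | abcbbaca => acbbaca

ab->a; cc->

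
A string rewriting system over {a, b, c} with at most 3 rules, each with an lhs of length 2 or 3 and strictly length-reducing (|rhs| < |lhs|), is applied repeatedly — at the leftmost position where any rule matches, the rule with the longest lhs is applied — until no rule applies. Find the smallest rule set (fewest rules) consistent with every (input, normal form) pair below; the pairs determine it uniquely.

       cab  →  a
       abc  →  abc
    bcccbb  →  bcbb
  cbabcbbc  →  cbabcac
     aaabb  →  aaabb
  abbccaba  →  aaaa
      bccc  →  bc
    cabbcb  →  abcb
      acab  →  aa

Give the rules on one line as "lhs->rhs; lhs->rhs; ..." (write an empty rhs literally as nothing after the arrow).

bbc->ac; cab->a; cc->c

  | cab => a
  | abc
  | bcccbb => bccbb => bcbb
  | cbabcbbc => cbabcac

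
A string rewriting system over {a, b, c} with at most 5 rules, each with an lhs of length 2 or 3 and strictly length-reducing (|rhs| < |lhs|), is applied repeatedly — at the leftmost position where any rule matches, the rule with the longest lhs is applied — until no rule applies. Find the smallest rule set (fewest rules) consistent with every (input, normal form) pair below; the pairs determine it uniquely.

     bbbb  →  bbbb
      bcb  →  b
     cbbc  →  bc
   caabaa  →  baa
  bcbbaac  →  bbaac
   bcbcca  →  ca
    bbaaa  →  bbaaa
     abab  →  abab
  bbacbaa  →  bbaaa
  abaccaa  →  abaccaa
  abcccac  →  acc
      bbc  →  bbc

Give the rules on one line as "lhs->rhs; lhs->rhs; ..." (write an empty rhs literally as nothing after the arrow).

aab->bb; bcc->c; cac->c; cb->

  | bbbb
  | bcb => b
  | cbbc => bc
  | caabaa => cbbaa => baa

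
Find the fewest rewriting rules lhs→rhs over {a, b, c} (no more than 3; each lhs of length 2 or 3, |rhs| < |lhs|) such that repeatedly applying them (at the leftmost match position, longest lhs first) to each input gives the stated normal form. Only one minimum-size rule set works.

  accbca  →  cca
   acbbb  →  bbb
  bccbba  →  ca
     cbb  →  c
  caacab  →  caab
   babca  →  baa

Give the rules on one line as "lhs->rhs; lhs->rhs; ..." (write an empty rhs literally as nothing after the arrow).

ac->; bc->; cb->c

  | accbca => cbca => cca
  | acbbb => bbb
  | bccbba => cbba => cba => ca
  | cbb => cb => c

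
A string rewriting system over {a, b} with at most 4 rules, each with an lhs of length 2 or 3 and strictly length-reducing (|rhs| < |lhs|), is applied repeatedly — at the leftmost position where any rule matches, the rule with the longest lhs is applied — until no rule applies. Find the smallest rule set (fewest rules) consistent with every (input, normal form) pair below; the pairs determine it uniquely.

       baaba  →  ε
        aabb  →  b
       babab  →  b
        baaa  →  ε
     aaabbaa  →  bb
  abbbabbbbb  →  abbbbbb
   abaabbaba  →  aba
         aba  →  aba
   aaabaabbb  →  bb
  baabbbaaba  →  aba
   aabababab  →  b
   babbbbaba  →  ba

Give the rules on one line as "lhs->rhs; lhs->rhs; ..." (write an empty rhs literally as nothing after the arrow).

  | baaba => baaa => bba => ε
  | aabb => aab => aa => b
  | babab => aaab => bab => aa => b
  | baaa => bba => ε

aa->b; aab->aa; bab->aa; bba->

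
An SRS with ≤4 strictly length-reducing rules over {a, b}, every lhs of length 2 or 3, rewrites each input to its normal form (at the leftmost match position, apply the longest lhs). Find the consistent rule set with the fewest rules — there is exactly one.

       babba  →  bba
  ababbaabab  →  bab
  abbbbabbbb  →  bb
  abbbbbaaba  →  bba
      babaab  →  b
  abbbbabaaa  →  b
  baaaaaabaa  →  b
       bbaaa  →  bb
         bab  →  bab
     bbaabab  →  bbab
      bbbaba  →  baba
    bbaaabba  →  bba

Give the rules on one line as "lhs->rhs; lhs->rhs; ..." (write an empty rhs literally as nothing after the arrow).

  | babba => bba
  | ababbaabab => abbaabab => baabab => bbbab => bab
  | abbbbabbbb => bbbabbbb => babbbb => bbbb => bb
  | abbbbbaaba => bbbbaaba => bbaaba => bbbba => bba

aa->b; aaa->bb; abb->b; bbb->b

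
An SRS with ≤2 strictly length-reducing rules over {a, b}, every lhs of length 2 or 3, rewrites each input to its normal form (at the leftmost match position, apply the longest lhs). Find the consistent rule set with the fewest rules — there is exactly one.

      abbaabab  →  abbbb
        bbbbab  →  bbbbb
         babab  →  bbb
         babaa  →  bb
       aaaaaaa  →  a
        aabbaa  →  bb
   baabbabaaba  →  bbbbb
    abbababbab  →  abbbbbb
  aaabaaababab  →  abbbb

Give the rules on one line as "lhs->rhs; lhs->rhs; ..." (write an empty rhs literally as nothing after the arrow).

  | abbaabab => abbabab => abbbab => abbbb
  | bbbbab => bbbbb
  | babab => bbab => bbb
  | babaa => bbaa => bba => bb

aa->; ba->b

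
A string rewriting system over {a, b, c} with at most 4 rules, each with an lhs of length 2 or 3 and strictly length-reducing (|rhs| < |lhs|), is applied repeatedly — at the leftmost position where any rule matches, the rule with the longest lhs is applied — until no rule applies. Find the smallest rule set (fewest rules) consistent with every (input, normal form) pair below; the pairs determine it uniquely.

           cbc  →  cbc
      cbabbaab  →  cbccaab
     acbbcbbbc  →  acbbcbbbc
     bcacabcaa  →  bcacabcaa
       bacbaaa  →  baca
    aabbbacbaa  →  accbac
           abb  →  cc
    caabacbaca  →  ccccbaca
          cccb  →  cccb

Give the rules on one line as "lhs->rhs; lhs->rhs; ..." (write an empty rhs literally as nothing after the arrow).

aba->bb; abb->cc; baa->

  | cbc
  | cbabbaab => cbccaab
  | acbbcbbbc
  | bcacabcaa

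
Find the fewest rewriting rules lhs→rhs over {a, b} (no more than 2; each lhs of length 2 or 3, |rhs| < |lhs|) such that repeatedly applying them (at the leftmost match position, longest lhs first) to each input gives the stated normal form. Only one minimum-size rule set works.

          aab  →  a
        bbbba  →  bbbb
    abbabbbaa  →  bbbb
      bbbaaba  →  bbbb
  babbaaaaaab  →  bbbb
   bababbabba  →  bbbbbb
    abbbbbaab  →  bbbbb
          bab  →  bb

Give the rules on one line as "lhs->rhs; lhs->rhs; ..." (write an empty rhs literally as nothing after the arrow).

ab->; ba->b

  | aab => a
  | bbbba => bbbb
  | abbabbbaa => babbbaa => bbbbaa => bbbba => bbbb
  | bbbaaba => bbbaba => bbbba => bbbb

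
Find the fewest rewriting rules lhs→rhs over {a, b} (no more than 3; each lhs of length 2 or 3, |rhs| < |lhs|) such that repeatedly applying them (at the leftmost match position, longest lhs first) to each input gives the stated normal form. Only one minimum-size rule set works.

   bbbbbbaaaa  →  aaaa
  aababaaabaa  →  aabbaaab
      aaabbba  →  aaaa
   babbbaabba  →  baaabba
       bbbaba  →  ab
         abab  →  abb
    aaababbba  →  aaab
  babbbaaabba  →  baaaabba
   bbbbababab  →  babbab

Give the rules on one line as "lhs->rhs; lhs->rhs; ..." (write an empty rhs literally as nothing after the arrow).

  | bbbbbbaaaa => bbbaaaa => aaaa
  | aababaaabaa => aabbaaabaa => aabbaaaba => aabbaaab
  | aaabbba => aaaa
  | babbbaabba => baaabba

aba->ab; bbb->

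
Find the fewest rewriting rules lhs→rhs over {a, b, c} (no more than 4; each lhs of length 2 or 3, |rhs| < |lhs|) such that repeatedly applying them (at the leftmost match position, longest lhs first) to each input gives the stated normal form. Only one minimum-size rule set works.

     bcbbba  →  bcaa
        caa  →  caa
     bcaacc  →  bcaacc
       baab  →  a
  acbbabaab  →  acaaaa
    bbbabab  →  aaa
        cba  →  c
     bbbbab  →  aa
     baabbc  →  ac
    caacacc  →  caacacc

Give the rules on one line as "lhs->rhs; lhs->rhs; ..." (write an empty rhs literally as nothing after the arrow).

  | bcbbba => bcaba => bcaa
  | caa
  | bcaacc
  | baab => ab => a

ab->a; ba->; bb->a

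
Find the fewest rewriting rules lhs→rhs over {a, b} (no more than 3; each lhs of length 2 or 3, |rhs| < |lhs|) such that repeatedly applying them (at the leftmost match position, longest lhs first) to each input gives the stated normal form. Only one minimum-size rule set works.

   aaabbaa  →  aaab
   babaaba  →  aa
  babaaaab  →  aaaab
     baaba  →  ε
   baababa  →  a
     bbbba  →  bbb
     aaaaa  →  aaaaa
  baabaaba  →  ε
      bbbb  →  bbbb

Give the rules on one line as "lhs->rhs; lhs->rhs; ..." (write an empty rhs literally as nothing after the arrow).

  | aaabbaa => aaab
  | babaaba => aaba => aa
  | babaaaab => aaaab
  | baaba => ba => ε

ba->; baa->; bab->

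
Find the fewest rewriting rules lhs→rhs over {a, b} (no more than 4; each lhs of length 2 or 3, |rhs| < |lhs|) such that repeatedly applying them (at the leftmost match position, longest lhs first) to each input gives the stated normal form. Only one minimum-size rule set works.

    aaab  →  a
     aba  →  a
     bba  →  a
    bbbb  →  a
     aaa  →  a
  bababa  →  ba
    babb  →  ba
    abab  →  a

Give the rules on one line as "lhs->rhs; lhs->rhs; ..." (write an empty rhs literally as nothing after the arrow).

  | aaab => aab => ab => a
  | aba => aa => a
  | bba => aa => a
  | bbbb => abb => ab => a

aa->a; ab->a; bb->a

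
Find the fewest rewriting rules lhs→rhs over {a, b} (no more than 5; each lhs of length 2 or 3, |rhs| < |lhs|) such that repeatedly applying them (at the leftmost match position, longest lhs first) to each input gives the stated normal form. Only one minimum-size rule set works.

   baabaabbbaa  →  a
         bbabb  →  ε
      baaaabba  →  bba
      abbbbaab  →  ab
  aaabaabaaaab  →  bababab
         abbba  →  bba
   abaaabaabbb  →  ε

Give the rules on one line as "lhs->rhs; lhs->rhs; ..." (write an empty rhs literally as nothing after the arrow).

aa->a; aaa->ab; abb->b; bbb->

  | baabaabbbaa => babaabbbaa => bababbbaa => babbbaa => bbbaa => aa => a
  | bbabb => bbb => ε
  | baaaabba => bababba => babba => bba
  | abbbbaab => bbbaab => aab => ab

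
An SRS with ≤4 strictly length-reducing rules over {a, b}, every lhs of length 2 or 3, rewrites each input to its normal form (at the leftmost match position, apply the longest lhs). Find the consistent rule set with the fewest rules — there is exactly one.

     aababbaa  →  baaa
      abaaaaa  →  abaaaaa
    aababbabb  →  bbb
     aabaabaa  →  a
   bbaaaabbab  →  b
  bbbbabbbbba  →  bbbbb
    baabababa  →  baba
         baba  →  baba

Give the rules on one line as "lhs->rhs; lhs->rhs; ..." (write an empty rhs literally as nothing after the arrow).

aab->b; abb->a; bba->

  | aababbaa => babbaa => baaa
  | abaaaaa
  | aababbabb => babbabb => baabb => bbb
  | aabaabaa => baabaa => bbaa => a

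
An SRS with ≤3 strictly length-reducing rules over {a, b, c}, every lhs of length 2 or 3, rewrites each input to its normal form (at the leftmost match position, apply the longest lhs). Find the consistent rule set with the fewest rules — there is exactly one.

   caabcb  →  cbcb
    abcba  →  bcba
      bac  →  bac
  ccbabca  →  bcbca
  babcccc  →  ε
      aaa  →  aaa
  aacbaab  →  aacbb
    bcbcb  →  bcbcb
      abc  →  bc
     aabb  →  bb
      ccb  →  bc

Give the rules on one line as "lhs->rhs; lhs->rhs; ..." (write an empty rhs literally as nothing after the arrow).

ab->b; bcc->; ccb->bc

  | caabcb => cabcb => cbcb
  | abcba => bcba
  | bac
  | ccbabca => bcabca => bcbca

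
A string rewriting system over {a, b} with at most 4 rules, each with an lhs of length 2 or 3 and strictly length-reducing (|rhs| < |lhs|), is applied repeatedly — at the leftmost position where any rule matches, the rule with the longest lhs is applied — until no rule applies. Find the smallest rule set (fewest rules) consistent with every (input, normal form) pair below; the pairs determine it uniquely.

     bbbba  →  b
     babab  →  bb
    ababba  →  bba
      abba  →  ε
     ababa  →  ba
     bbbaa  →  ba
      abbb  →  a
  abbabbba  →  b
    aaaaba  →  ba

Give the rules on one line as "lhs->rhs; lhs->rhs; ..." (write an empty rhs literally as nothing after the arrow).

aa->; ab->a; bbb->ba

  | bbbba => baba => baa => b
  | babab => baab => bb
  | ababba => aabba => bba
  | abba => aba => aa => ε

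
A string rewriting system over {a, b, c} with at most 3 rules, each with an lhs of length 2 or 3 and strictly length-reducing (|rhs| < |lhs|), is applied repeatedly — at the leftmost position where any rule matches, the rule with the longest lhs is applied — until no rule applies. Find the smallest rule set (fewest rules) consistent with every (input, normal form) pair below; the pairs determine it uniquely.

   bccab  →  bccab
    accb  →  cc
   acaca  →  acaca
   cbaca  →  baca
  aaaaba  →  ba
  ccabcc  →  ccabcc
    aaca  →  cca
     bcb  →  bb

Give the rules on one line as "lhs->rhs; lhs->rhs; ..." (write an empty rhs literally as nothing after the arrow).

  | bccab
  | accb => acb => cc
  | acaca
  | cbaca => baca

aa->c; acb->cc; cb->b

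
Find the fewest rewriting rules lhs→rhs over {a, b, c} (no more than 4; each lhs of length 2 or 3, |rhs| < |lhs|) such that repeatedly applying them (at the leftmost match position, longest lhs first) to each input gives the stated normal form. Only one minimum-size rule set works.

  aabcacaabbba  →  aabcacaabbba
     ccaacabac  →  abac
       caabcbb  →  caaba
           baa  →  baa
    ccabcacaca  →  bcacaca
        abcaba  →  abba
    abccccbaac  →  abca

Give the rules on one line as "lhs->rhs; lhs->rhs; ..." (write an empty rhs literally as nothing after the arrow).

aac->ba; cab->b; cbb->a; cca->

  | aabcacaabbba
  | ccaacabac => acabac => abac
  | caabcbb => caaba
  | baa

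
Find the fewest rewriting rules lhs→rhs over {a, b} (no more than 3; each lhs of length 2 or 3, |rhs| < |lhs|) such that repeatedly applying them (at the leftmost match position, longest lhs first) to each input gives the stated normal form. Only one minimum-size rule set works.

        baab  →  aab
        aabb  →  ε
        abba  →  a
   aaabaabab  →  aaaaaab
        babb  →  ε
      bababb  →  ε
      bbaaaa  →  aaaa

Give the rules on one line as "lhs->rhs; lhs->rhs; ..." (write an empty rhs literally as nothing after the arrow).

  | baab => aab
  | aabb => abb => bb => ε
  | abba => bba => a
  | aaabaabab => aaaaabab => aaaaaab

abb->bb; ba->a; bb->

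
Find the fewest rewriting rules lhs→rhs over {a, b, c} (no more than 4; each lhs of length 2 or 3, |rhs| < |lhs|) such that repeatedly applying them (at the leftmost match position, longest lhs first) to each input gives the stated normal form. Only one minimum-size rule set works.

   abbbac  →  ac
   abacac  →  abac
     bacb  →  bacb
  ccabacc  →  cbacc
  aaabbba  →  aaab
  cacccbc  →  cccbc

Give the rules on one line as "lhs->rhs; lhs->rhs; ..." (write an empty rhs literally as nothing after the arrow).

  | abbbac => abc => ac
  | abacac => abac
  | bacb
  | ccabacc => cbacc

abc->ac; bba->; ca->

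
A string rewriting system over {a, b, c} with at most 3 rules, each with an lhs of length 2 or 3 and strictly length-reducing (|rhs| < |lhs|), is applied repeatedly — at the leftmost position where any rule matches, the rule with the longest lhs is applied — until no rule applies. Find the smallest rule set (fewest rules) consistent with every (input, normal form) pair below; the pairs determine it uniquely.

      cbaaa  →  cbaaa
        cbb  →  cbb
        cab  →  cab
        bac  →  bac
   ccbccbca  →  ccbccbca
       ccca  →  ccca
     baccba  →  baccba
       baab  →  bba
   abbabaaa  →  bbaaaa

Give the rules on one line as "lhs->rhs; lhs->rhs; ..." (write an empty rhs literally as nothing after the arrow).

  | cbaaa
  | cbb
  | cab
  | bac

aab->ba; abb->ba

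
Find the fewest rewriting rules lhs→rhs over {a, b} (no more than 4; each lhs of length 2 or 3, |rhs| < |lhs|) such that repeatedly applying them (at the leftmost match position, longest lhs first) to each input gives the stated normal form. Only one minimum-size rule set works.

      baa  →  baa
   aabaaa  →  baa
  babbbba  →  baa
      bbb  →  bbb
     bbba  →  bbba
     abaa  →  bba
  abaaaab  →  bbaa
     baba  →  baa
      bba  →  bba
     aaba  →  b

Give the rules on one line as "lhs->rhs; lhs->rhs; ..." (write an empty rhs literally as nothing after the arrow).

  | baa
  | aabaaa => abbaa => baa
  | babbbba => babbba => babba => baba => baa
  | bbb

ab->; aba->bb; bab->ba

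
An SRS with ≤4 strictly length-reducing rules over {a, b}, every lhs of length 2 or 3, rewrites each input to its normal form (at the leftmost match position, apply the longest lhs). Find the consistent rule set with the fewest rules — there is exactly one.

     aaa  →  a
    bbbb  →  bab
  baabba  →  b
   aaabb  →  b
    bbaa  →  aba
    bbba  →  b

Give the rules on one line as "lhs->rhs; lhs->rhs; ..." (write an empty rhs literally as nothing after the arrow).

  | aaa => a
  | bbbb => bab
  | baabba => bbba => baa => b
  | aaabb => abb => b

aa->; abb->b; bba->ab; bbb->ba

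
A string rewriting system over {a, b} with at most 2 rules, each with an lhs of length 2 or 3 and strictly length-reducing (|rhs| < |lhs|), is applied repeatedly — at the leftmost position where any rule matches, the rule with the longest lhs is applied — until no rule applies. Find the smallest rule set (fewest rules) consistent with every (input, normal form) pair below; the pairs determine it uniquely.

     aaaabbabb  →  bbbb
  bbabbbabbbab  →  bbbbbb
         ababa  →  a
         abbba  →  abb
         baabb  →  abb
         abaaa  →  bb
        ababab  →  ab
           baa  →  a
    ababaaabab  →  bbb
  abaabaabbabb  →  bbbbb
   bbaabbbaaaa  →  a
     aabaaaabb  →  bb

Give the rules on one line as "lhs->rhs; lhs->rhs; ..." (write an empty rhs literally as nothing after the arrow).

aaa->bb; ba->

  | aaaabbabb => bbabbabb => bbbabb => bbbb
  | bbabbbabbbab => bbbbabbbab => bbbbbbab => bbbbbb
  | ababa => aba => a
  | abbba => abb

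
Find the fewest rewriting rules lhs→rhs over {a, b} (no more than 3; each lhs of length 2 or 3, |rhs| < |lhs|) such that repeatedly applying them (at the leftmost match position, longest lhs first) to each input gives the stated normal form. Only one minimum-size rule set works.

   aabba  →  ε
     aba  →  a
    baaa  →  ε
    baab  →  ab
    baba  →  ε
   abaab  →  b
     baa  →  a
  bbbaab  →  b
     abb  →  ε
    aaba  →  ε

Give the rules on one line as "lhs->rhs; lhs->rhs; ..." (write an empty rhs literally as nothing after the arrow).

aa->; ba->; bb->a

  | aabba => bba => aa => ε
  | aba => a
  | baaa => aa => ε
  | baab => ab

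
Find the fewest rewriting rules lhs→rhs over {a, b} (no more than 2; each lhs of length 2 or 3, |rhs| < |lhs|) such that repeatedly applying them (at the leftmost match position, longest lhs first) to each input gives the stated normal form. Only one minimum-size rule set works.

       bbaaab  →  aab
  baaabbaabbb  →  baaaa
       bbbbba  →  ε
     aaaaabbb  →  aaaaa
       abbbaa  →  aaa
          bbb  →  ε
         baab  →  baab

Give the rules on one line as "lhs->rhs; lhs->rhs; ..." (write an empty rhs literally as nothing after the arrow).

bba->; bbb->

  | bbaaab => aab
  | baaabbaabbb => baaaabbb => baaaa
  | bbbbba => bba => ε
  | aaaaabbb => aaaaa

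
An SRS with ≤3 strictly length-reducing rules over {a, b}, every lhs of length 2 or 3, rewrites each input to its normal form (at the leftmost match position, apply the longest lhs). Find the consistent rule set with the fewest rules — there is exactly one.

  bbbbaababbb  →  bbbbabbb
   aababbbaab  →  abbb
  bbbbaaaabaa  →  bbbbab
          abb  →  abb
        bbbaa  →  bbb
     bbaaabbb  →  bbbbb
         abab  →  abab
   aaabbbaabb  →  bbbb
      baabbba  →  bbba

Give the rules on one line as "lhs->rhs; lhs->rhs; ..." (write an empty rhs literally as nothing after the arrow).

  | bbbbaababbb => bbbbabbb
  | aababbbaab => abbbaab => abbb
  | bbbbaaaabaa => bbbbabaa => bbbbab
  | abb

aa->; aaa->; aab->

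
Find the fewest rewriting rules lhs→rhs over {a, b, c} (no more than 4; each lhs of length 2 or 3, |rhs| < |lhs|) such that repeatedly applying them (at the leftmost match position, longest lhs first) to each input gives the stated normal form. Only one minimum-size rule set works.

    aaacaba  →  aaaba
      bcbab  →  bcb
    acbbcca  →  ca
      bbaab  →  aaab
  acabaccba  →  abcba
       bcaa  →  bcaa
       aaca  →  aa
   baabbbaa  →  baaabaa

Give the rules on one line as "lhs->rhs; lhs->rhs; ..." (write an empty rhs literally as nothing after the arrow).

ac->; bab->b; bb->a

  | aaacaba => aaaba
  | bcbab => bcb
  | acbbcca => bbcca => acca => ca
  | bbaab => aaab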